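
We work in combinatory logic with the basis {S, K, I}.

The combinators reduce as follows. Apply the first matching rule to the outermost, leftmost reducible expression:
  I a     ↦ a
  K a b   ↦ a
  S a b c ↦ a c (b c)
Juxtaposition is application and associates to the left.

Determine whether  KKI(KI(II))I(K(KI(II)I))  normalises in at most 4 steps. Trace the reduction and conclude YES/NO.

  start: KKI(KI(II))I(K(KI(II)I))
  step 1: K(KI(II))I(K(KI(II)I))
  step 2: KI(II)(K(KI(II)I))
  step 3: I(K(KI(II)I))
  step 4: K(KI(II)I)

Answer: NO — after 4 steps the term is K(KI(II)I), not yet normal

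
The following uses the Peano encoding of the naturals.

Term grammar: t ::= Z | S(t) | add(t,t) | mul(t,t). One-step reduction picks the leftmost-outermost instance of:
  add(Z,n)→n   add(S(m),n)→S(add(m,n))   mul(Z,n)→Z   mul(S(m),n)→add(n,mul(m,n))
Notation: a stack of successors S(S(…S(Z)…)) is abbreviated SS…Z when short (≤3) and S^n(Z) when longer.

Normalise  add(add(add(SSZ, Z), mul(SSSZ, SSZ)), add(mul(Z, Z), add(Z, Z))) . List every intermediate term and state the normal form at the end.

  start: add(add(add(SSZ, Z), mul(SSSZ, SSZ)), add(mul(Z, Z), add(Z, Z)))
  →1  add(add(S(add(SZ, Z)), mul(SSSZ, SSZ)), add(mul(Z, Z), add(Z, Z)))
  →2  add(S(add(add(SZ, Z), mul(SSSZ, SSZ))), add(mul(Z, Z), add(Z, Z)))
  →3  S(add(add(add(SZ, Z), mul(SSSZ, SSZ)), add(mul(Z, Z), add(Z, Z))))
  →4  S(add(add(S(add(Z, Z)), mul(SSSZ, SSZ)), add(mul(Z, Z), add(Z, Z))))
  →5  S(add(S(add(add(Z, Z), mul(SSSZ, SSZ))), add(mul(Z, Z), add(Z, Z))))
  →6  S(S(add(add(add(Z, Z), mul(SSSZ, SSZ)), add(mul(Z, Z), add(Z, Z)))))
  →7  S(S(add(add(Z, mul(SSSZ, SSZ)), add(mul(Z, Z), add(Z, Z)))))
  →8  S(S(add(mul(SSSZ, SSZ), add(mul(Z, Z), add(Z, Z)))))
  →9  S(S(add(add(SSZ, mul(SSZ, SSZ)), add(mul(Z, Z), add(Z, Z)))))
  →10  S(S(add(S(add(SZ, mul(SSZ, SSZ))), add(mul(Z, Z), add(Z, Z)))))
  →11  S(S(S(add(add(SZ, mul(SSZ, SSZ)), add(mul(Z, Z), add(Z, Z))))))
  →12  S(S(S(add(S(add(Z, mul(SSZ, SSZ))), add(mul(Z, Z), add(Z, Z))))))
  →13  S(S(S(S(add(add(Z, mul(SSZ, SSZ)), add(mul(Z, Z), add(Z, Z)))))))
  →14  S(S(S(S(add(mul(SSZ, SSZ), add(mul(Z, Z), add(Z, Z)))))))
  →15  S(S(S(S(add(add(SSZ, mul(SZ, SSZ)), add(mul(Z, Z), add(Z, Z)))))))
  →16  S(S(S(S(add(S(add(SZ, mul(SZ, SSZ))), add(mul(Z, Z), add(Z, Z)))))))
  →17  S(S(S(S(S(add(add(SZ, mul(SZ, SSZ)), add(mul(Z, Z), add(Z, Z))))))))
  →18  S(S(S(S(S(add(S(add(Z, mul(SZ, SSZ))), add(mul(Z, Z), add(Z, Z))))))))
  →19  S(S(S(S(S(S(add(add(Z, mul(SZ, SSZ)), add(mul(Z, Z), add(Z, Z)))))))))
  →20  S(S(S(S(S(S(add(mul(SZ, SSZ), add(mul(Z, Z), add(Z, Z)))))))))
  →21  S(S(S(S(S(S(add(add(SSZ, mul(Z, SSZ)), add(mul(Z, Z), add(Z, Z)))))))))
  →22  S(S(S(S(S(S(add(S(add(SZ, mul(Z, SSZ))), add(mul(Z, Z), add(Z, Z)))))))))
  →23  S(S(S(S(S(S(S(add(add(SZ, mul(Z, SSZ)), add(mul(Z, Z), add(Z, Z))))))))))
  →24  S(S(S(S(S(S(S(add(S(add(Z, mul(Z, SSZ))), add(mul(Z, Z), add(Z, Z))))))))))
  →25  S(S(S(S(S(S(S(S(add(add(Z, mul(Z, SSZ)), add(mul(Z, Z), add(Z, Z)))))))))))
  →26  S(S(S(S(S(S(S(S(add(mul(Z, SSZ), add(mul(Z, Z), add(Z, Z)))))))))))
  →27  S(S(S(S(S(S(S(S(add(Z, add(mul(Z, Z), add(Z, Z)))))))))))
  →28  S(S(S(S(S(S(S(S(add(mul(Z, Z), add(Z, Z))))))))))
  →29  S(S(S(S(S(S(S(S(add(Z, add(Z, Z))))))))))
  →30  S(S(S(S(S(S(S(S(add(Z, Z)))))))))
  →31  S^8(Z)

Answer: normal form = S^8(Z)  (in 31 steps)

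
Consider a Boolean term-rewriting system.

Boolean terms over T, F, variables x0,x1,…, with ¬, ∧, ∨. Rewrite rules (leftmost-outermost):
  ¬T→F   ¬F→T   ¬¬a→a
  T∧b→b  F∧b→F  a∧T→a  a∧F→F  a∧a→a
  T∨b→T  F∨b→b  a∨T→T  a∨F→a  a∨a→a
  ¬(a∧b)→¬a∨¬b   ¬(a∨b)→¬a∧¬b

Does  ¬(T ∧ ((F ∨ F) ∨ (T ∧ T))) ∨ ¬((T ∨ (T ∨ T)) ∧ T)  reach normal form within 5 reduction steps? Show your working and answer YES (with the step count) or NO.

Answer: NO — after 5 steps the term is ((¬F ∧ ¬F) ∧ ¬(T ∧ T)) ∨ ¬((T ∨ (T ∨ T)) ∧ T), not yet normal

Derivation:
  start: ¬(T ∧ ((F ∨ F) ∨ (T ∧ T))) ∨ ¬((T ∨ (T ∨ T)) ∧ T)
  [1] (¬T ∨ ¬((F ∨ F) ∨ (T ∧ T))) ∨ ¬((T ∨ (T ∨ T)) ∧ T)
  [2] (F ∨ ¬((F ∨ F) ∨ (T ∧ T))) ∨ ¬((T ∨ (T ∨ T)) ∧ T)
  [3] ¬((F ∨ F) ∨ (T ∧ T)) ∨ ¬((T ∨ (T ∨ T)) ∧ T)
  [4] (¬(F ∨ F) ∧ ¬(T ∧ T)) ∨ ¬((T ∨ (T ∨ T)) ∧ T)
  [5] ((¬F ∧ ¬F) ∧ ¬(T ∧ T)) ∨ ¬((T ∨ (T ∨ T)) ∧ T)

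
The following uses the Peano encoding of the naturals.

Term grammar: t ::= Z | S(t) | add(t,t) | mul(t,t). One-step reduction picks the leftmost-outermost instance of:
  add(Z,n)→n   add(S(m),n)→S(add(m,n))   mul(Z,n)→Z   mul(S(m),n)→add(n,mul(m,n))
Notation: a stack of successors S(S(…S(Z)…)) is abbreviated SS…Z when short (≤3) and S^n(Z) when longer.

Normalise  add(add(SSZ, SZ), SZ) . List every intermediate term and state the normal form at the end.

  start: add(add(SSZ, SZ), SZ)
  →1  add(S(add(SZ, SZ)), SZ)
  →2  S(add(add(SZ, SZ), SZ))
  →3  S(add(S(add(Z, SZ)), SZ))
  →4  S(S(add(add(Z, SZ), SZ)))
  →5  S(S(add(SZ, SZ)))
  →6  S(S(S(add(Z, SZ))))
  →7  S^4(Z)

Answer: normal form = S^4(Z)  (in 7 steps)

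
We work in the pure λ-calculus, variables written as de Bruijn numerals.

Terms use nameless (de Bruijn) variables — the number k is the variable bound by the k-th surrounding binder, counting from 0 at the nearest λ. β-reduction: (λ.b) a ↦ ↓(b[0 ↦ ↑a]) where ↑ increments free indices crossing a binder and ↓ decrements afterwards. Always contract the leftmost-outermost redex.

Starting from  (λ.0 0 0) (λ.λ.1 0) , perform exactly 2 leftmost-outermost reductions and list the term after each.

Answer: after 2 steps: (λ.(λ.λ.1 0) 0) (λ.λ.1 0)

Working:
  start: (λ.0 0 0) (λ.λ.1 0)
  [1] (λ.λ.1 0) (λ.λ.1 0) (λ.λ.1 0)
  [2] (λ.(λ.λ.1 0) 0) (λ.λ.1 0)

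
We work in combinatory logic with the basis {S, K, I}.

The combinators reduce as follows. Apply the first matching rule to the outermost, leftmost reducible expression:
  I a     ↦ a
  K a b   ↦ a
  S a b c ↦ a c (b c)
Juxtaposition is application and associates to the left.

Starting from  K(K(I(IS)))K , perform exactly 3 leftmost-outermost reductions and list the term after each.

Answer: after 3 steps: KS

Derivation:
  start: K(K(I(IS)))K
  →1  K(I(IS))
  →2  K(IS)
  →3  KS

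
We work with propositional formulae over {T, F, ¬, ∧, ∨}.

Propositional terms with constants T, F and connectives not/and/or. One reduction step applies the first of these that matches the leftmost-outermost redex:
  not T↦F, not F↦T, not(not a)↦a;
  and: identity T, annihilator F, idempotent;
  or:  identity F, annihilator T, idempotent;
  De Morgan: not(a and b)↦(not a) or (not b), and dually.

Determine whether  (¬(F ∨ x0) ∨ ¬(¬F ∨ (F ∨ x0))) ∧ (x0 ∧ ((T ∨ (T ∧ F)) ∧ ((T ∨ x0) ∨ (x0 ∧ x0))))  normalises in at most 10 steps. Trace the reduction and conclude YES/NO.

Answer: NO — after 10 steps the term is ¬x0 ∧ (x0 ∧ (T ∨ (x0 ∧ x0))), not yet normal

Working:
  start: (¬(F ∨ x0) ∨ ¬(¬F ∨ (F ∨ x0))) ∧ (x0 ∧ ((T ∨ (T ∧ F)) ∧ ((T ∨ x0) ∨ (x0 ∧ x0))))
  →1  ((¬F ∧ ¬x0) ∨ ¬(¬F ∨ (F ∨ x0))) ∧ (x0 ∧ ((T ∨ (T ∧ F)) ∧ ((T ∨ x0) ∨ (x0 ∧ x0))))
  →2  ((T ∧ ¬x0) ∨ ¬(¬F ∨ (F ∨ x0))) ∧ (x0 ∧ ((T ∨ (T ∧ F)) ∧ ((T ∨ x0) ∨ (x0 ∧ x0))))
  →3  (¬x0 ∨ ¬(¬F ∨ (F ∨ x0))) ∧ (x0 ∧ ((T ∨ (T ∧ F)) ∧ ((T ∨ x0) ∨ (x0 ∧ x0))))
  →4  (¬x0 ∨ (¬¬F ∧ ¬(F ∨ x0))) ∧ (x0 ∧ ((T ∨ (T ∧ F)) ∧ ((T ∨ x0) ∨ (x0 ∧ x0))))
  →5  (¬x0 ∨ (F ∧ ¬(F ∨ x0))) ∧ (x0 ∧ ((T ∨ (T ∧ F)) ∧ ((T ∨ x0) ∨ (x0 ∧ x0))))
  →6  (¬x0 ∨ F) ∧ (x0 ∧ ((T ∨ (T ∧ F)) ∧ ((T ∨ x0) ∨ (x0 ∧ x0))))
  →7  ¬x0 ∧ (x0 ∧ ((T ∨ (T ∧ F)) ∧ ((T ∨ x0) ∨ (x0 ∧ x0))))
  →8  ¬x0 ∧ (x0 ∧ (T ∧ ((T ∨ x0) ∨ (x0 ∧ x0))))
  →9  ¬x0 ∧ (x0 ∧ ((T ∨ x0) ∨ (x0 ∧ x0)))
  →10  ¬x0 ∧ (x0 ∧ (T ∨ (x0 ∧ x0)))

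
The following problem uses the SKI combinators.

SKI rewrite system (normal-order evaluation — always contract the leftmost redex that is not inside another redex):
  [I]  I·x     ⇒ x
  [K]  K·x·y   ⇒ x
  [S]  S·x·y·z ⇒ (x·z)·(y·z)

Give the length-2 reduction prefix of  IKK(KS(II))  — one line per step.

Answer: after 2 steps: K

Derivation:
  start: IKK(KS(II))
  [1] KK(KS(II))
  [2] K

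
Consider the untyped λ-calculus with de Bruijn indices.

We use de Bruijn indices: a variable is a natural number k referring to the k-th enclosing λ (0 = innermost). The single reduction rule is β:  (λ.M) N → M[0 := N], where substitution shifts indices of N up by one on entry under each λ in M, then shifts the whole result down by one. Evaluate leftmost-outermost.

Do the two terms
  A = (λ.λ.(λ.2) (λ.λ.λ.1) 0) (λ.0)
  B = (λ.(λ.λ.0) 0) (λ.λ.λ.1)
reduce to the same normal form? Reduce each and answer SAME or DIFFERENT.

Term A:
  start: (λ.λ.(λ.2) (λ.λ.λ.1) 0) (λ.0)
  step 1: λ.(λ.λ.0) (λ.λ.λ.1) 0
  step 2: λ.(λ.0) 0
  step 3: λ.0

Term B:
  start: (λ.(λ.λ.0) 0) (λ.λ.λ.1)
  step 1: (λ.λ.0) (λ.λ.λ.1)
  step 2: λ.0

Answer: SAME — A ⇓ λ.0, B ⇓ λ.0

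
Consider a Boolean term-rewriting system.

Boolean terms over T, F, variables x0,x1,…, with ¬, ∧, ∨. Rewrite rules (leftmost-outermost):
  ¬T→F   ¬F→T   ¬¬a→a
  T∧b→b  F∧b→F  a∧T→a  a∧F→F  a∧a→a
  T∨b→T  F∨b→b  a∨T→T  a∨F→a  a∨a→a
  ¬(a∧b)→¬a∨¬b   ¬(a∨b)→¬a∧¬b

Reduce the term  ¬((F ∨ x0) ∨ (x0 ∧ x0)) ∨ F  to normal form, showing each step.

  start: ¬((F ∨ x0) ∨ (x0 ∧ x0)) ∨ F
  step 1: ¬((F ∨ x0) ∨ (x0 ∧ x0))
  step 2: ¬(F ∨ x0) ∧ ¬(x0 ∧ x0)
  step 3: (¬F ∧ ¬x0) ∧ ¬(x0 ∧ x0)
  step 4: (T ∧ ¬x0) ∧ ¬(x0 ∧ x0)
  step 5: ¬x0 ∧ ¬(x0 ∧ x0)
  step 6: ¬x0 ∧ (¬x0 ∨ ¬x0)
  step 7: ¬x0 ∧ ¬x0
  step 8: ¬x0

Answer: normal form = ¬x0  (in 8 steps)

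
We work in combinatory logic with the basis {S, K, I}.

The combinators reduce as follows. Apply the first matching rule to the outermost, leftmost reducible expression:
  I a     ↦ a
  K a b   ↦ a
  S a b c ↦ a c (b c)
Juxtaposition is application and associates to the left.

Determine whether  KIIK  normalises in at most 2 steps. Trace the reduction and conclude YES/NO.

  start: KIIK
  step 1: IK
  step 2: K

Answer: YES — reaches normal form K in 2 ≤ 2 steps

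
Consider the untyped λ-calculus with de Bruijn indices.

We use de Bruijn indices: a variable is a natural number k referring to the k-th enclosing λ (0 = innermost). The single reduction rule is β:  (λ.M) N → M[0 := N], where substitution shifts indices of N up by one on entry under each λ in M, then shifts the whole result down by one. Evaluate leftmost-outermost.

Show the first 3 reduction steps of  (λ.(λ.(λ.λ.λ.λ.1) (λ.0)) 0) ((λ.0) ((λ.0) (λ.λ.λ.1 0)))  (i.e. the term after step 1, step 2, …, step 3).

Answer: after 3 steps: λ.λ.λ.1

Reduction:
  start: (λ.(λ.(λ.λ.λ.λ.1) (λ.0)) 0) ((λ.0) ((λ.0) (λ.λ.λ.1 0)))
  [1] (λ.(λ.λ.λ.λ.1) (λ.0)) ((λ.0) ((λ.0) (λ.λ.λ.1 0)))
  [2] (λ.λ.λ.λ.1) (λ.0)
  [3] λ.λ.λ.1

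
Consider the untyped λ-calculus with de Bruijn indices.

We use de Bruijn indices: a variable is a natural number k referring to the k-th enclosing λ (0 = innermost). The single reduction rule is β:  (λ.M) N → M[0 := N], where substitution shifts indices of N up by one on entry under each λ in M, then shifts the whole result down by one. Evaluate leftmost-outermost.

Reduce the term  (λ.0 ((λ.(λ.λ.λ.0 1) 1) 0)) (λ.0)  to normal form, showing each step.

  start: (λ.0 ((λ.(λ.λ.λ.0 1) 1) 0)) (λ.0)
  →1  (λ.0) ((λ.(λ.λ.λ.0 1) (λ.0)) (λ.0))
  →2  (λ.(λ.λ.λ.0 1) (λ.0)) (λ.0)
  →3  (λ.λ.λ.0 1) (λ.0)
  →4  λ.λ.0 1

Answer: normal form = λ.λ.0 1  (in 4 steps)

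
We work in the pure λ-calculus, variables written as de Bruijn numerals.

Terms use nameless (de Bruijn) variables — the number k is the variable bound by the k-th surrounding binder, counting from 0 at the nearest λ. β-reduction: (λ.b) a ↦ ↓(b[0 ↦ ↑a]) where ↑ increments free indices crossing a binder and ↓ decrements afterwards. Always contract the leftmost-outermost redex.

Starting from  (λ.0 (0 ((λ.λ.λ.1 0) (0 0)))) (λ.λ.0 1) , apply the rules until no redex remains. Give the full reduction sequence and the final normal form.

  start: (λ.0 (0 ((λ.λ.λ.1 0) (0 0)))) (λ.λ.0 1)
  →1  (λ.λ.0 1) ((λ.λ.0 1) ((λ.λ.λ.1 0) ((λ.λ.0 1) (λ.λ.0 1))))
  →2  λ.0 ((λ.λ.0 1) ((λ.λ.λ.1 0) ((λ.λ.0 1) (λ.λ.0 1))))
  →3  λ.0 (λ.0 ((λ.λ.λ.1 0) ((λ.λ.0 1) (λ.λ.0 1))))
  →4  λ.0 (λ.0 (λ.λ.1 0))

Answer: normal form = λ.0 (λ.0 (λ.λ.1 0))  (in 4 steps)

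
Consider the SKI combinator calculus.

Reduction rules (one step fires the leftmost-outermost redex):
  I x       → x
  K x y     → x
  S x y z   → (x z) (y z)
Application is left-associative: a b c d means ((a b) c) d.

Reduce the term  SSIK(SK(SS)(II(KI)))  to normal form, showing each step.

  start: SSIK(SK(SS)(II(KI)))
  step 1: SK(IK)(SK(SS)(II(KI)))
  step 2: K(SK(SS)(II(KI)))(IK(SK(SS)(II(KI))))
  step 3: SK(SS)(II(KI))
  step 4: K(II(KI))(SS(II(KI)))
  step 5: II(KI)
  step 6: I(KI)
  step 7: KI

Answer: normal form = KI  (in 7 steps)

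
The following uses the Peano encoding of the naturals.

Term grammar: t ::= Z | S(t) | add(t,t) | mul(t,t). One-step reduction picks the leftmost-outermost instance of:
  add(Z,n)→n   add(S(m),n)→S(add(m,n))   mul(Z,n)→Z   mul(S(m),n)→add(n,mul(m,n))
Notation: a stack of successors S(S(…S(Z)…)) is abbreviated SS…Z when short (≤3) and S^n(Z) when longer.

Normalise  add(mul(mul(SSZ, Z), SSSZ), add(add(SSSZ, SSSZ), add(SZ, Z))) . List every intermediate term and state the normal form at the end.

Answer: normal form = S^7(Z)  (in 20 steps)

Reduction:
  start: add(mul(mul(SSZ, Z), SSSZ), add(add(SSSZ, SSSZ), add(SZ, Z)))
  step 1: add(mul(add(Z, mul(SZ, Z)), SSSZ), add(add(SSSZ, SSSZ), add(SZ, Z)))
  step 2: add(mul(mul(SZ, Z), SSSZ), add(add(SSSZ, SSSZ), add(SZ, Z)))
  step 3: add(mul(add(Z, mul(Z, Z)), SSSZ), add(add(SSSZ, SSSZ), add(SZ, Z)))
  step 4: add(mul(mul(Z, Z), SSSZ), add(add(SSSZ, SSSZ), add(SZ, Z)))
  step 5: add(mul(Z, SSSZ), add(add(SSSZ, SSSZ), add(SZ, Z)))
  step 6: add(Z, add(add(SSSZ, SSSZ), add(SZ, Z)))
  step 7: add(add(SSSZ, SSSZ), add(SZ, Z))
  step 8: add(S(add(SSZ, SSSZ)), add(SZ, Z))
  step 9: S(add(add(SSZ, SSSZ), add(SZ, Z)))
  step 10: S(add(S(add(SZ, SSSZ)), add(SZ, Z)))
  step 11: S(S(add(add(SZ, SSSZ), add(SZ, Z))))
  step 12: S(S(add(S(add(Z, SSSZ)), add(SZ, Z))))
  step 13: S(S(S(add(add(Z, SSSZ), add(SZ, Z)))))
  step 14: S(S(S(add(SSSZ, add(SZ, Z)))))
  step 15: S(S(S(S(add(SSZ, add(SZ, Z))))))
  step 16: S(S(S(S(S(add(SZ, add(SZ, Z)))))))
  step 17: S(S(S(S(S(S(add(Z, add(SZ, Z))))))))
  step 18: S(S(S(S(S(S(add(SZ, Z)))))))
  step 19: S(S(S(S(S(S(S(add(Z, Z))))))))
  step 20: S^7(Z)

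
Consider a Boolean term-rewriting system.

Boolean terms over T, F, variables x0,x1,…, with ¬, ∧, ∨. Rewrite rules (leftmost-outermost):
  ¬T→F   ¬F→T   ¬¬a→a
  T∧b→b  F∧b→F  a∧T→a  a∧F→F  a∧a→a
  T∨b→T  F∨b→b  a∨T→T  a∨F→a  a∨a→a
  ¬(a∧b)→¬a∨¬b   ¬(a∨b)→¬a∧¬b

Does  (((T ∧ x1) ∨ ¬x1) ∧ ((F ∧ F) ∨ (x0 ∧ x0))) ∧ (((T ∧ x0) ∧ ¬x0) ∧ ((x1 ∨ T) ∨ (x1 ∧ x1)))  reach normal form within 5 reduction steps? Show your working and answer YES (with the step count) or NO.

  start: (((T ∧ x1) ∨ ¬x1) ∧ ((F ∧ F) ∨ (x0 ∧ x0))) ∧ (((T ∧ x0) ∧ ¬x0) ∧ ((x1 ∨ T) ∨ (x1 ∧ x1)))
  step 1: ((x1 ∨ ¬x1) ∧ ((F ∧ F) ∨ (x0 ∧ x0))) ∧ (((T ∧ x0) ∧ ¬x0) ∧ ((x1 ∨ T) ∨ (x1 ∧ x1)))
  step 2: ((x1 ∨ ¬x1) ∧ (F ∨ (x0 ∧ x0))) ∧ (((T ∧ x0) ∧ ¬x0) ∧ ((x1 ∨ T) ∨ (x1 ∧ x1)))
  step 3: ((x1 ∨ ¬x1) ∧ (x0 ∧ x0)) ∧ (((T ∧ x0) ∧ ¬x0) ∧ ((x1 ∨ T) ∨ (x1 ∧ x1)))
  step 4: ((x1 ∨ ¬x1) ∧ x0) ∧ (((T ∧ x0) ∧ ¬x0) ∧ ((x1 ∨ T) ∨ (x1 ∧ x1)))
  step 5: ((x1 ∨ ¬x1) ∧ x0) ∧ ((x0 ∧ ¬x0) ∧ ((x1 ∨ T) ∨ (x1 ∧ x1)))

Answer: NO — after 5 steps the term is ((x1 ∨ ¬x1) ∧ x0) ∧ ((x0 ∧ ¬x0) ∧ ((x1 ∨ T) ∨ (x1 ∧ x1))), not yet normal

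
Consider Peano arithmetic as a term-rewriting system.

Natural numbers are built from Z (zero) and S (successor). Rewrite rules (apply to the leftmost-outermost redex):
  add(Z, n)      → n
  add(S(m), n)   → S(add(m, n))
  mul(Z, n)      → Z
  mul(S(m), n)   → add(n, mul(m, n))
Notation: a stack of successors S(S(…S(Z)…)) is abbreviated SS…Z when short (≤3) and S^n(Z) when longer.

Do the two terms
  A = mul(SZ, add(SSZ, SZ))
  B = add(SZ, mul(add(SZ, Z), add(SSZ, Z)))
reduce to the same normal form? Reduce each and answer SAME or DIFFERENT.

Term A:
  start: mul(SZ, add(SSZ, SZ))
  step 1: add(add(SSZ, SZ), mul(Z, add(SSZ, SZ)))
  step 2: add(S(add(SZ, SZ)), mul(Z, add(SSZ, SZ)))
  step 3: S(add(add(SZ, SZ), mul(Z, add(SSZ, SZ))))
  step 4: S(add(S(add(Z, SZ)), mul(Z, add(SSZ, SZ))))
  step 5: S(S(add(add(Z, SZ), mul(Z, add(SSZ, SZ)))))
  step 6: S(S(add(SZ, mul(Z, add(SSZ, SZ)))))
  step 7: S(S(S(add(Z, mul(Z, add(SSZ, SZ))))))
  step 8: S(S(S(mul(Z, add(SSZ, SZ)))))
  step 9: SSSZ

Term B:
  start: add(SZ, mul(add(SZ, Z), add(SSZ, Z)))
  step 1: S(add(Z, mul(add(SZ, Z), add(SSZ, Z))))
  step 2: S(mul(add(SZ, Z), add(SSZ, Z)))
  step 3: S(mul(S(add(Z, Z)), add(SSZ, Z)))
  step 4: S(add(add(SSZ, Z), mul(add(Z, Z), add(SSZ, Z))))
  step 5: S(add(S(add(SZ, Z)), mul(add(Z, Z), add(SSZ, Z))))
  step 6: S(S(add(add(SZ, Z), mul(add(Z, Z), add(SSZ, Z)))))
  step 7: S(S(add(S(add(Z, Z)), mul(add(Z, Z), add(SSZ, Z)))))
  step 8: S(S(S(add(add(Z, Z), mul(add(Z, Z), add(SSZ, Z))))))
  step 9: S(S(S(add(Z, mul(add(Z, Z), add(SSZ, Z))))))
  step 10: S(S(S(mul(add(Z, Z), add(SSZ, Z)))))
  step 11: S(S(S(mul(Z, add(SSZ, Z)))))
  step 12: SSSZ

Answer: SAME — A ⇓ SSSZ, B ⇓ SSSZ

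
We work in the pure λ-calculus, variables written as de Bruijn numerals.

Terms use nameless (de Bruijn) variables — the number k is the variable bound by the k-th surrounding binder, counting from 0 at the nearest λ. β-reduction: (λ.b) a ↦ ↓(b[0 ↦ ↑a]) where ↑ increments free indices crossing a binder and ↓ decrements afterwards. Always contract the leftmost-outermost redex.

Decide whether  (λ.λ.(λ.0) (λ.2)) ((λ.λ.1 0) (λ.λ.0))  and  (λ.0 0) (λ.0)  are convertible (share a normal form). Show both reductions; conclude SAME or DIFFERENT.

Answer: DIFFERENT — A ⇓ λ.λ.λ.λ.0, B ⇓ λ.0

Working:
Term A:
  start: (λ.λ.(λ.0) (λ.2)) ((λ.λ.1 0) (λ.λ.0))
  →1  λ.(λ.0) (λ.(λ.λ.1 0) (λ.λ.0))
  →2  λ.λ.(λ.λ.1 0) (λ.λ.0)
  →3  λ.λ.λ.(λ.λ.0) 0
  →4  λ.λ.λ.λ.0

Term B:
  start: (λ.0 0) (λ.0)
  →1  (λ.0) (λ.0)
  →2  λ.0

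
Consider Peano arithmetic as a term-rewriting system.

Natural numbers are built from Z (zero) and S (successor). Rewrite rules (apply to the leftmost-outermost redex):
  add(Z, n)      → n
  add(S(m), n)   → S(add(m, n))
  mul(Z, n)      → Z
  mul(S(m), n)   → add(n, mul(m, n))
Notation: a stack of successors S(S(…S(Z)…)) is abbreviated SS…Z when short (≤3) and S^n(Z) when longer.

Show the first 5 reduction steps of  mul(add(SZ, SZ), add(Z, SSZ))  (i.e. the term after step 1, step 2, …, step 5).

  start: mul(add(SZ, SZ), add(Z, SSZ))
  [1] mul(S(add(Z, SZ)), add(Z, SSZ))
  [2] add(add(Z, SSZ), mul(add(Z, SZ), add(Z, SSZ)))
  [3] add(SSZ, mul(add(Z, SZ), add(Z, SSZ)))
  [4] S(add(SZ, mul(add(Z, SZ), add(Z, SSZ))))
  [5] S(S(add(Z, mul(add(Z, SZ), add(Z, SSZ)))))

Answer: after 5 steps: S(S(add(Z, mul(add(Z, SZ), add(Z, SSZ)))))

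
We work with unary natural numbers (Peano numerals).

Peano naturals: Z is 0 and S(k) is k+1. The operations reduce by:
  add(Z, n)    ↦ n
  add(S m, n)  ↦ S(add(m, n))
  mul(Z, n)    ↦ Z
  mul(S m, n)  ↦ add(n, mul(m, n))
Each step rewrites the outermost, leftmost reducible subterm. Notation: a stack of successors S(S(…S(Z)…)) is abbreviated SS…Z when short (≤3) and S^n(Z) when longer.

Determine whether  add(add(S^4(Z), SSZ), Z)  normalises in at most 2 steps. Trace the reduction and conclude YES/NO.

  start: add(add(S^4(Z), SSZ), Z)
  step 1: add(S(add(SSSZ, SSZ)), Z)
  step 2: S(add(add(SSSZ, SSZ), Z))

Answer: NO — after 2 steps the term is S(add(add(SSSZ, SSZ), Z)), not yet normal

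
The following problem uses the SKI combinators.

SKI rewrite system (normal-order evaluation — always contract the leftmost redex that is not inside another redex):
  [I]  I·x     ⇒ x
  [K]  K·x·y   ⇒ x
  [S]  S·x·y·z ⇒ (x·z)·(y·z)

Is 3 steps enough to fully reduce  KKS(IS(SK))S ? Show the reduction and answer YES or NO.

  start: KKS(IS(SK))S
  step 1: K(IS(SK))S
  step 2: IS(SK)
  step 3: S(SK)

Answer: YES — reaches normal form S(SK) in 3 ≤ 3 steps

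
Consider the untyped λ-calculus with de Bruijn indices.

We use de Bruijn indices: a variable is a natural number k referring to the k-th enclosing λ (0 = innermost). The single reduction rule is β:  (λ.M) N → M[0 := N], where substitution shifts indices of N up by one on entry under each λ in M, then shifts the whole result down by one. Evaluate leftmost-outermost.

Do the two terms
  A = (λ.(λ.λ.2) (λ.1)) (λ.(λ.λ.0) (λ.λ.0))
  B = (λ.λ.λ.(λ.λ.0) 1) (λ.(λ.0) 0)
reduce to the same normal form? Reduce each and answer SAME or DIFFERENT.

Term A:
  start: (λ.(λ.λ.2) (λ.1)) (λ.(λ.λ.0) (λ.λ.0))
  →1  (λ.λ.λ.(λ.λ.0) (λ.λ.0)) (λ.λ.(λ.λ.0) (λ.λ.0))
  →2  λ.λ.(λ.λ.0) (λ.λ.0)
  →3  λ.λ.λ.0

Term B:
  start: (λ.λ.λ.(λ.λ.0) 1) (λ.(λ.0) 0)
  →1  λ.λ.(λ.λ.0) 1
  →2  λ.λ.λ.0

Answer: SAME — A ⇓ λ.λ.λ.0, B ⇓ λ.λ.λ.0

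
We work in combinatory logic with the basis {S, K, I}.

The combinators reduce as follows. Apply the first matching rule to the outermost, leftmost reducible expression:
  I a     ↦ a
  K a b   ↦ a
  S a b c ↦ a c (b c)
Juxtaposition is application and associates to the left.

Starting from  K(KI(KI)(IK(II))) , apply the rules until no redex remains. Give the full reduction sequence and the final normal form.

  start: K(KI(KI)(IK(II)))
  →1  K(I(IK(II)))
  →2  K(IK(II))
  →3  K(K(II))
  →4  K(KI)

Answer: normal form = K(KI)  (in 4 steps)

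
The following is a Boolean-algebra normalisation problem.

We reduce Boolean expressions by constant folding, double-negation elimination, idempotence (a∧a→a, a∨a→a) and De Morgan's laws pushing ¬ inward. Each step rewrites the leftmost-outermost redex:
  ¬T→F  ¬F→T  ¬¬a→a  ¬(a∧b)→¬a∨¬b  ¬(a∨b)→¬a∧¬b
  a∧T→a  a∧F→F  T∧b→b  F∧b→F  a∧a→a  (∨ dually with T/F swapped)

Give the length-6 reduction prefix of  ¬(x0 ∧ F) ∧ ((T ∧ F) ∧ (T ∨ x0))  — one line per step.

Answer: after 6 steps: F

Derivation:
  start: ¬(x0 ∧ F) ∧ ((T ∧ F) ∧ (T ∨ x0))
  →1  (¬x0 ∨ ¬F) ∧ ((T ∧ F) ∧ (T ∨ x0))
  →2  (¬x0 ∨ T) ∧ ((T ∧ F) ∧ (T ∨ x0))
  →3  T ∧ ((T ∧ F) ∧ (T ∨ x0))
  →4  (T ∧ F) ∧ (T ∨ x0)
  →5  F ∧ (T ∨ x0)
  →6  F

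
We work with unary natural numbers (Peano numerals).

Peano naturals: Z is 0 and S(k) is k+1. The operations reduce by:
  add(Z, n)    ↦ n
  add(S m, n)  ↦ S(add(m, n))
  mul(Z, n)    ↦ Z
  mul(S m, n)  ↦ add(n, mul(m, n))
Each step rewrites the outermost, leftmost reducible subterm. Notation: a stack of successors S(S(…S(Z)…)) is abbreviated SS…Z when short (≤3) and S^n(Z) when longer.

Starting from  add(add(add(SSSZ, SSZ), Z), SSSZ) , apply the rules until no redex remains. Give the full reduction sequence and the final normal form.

Answer: normal form = S^8(Z)  (in 16 steps)

Reduction:
  start: add(add(add(SSSZ, SSZ), Z), SSSZ)
  [1] add(add(S(add(SSZ, SSZ)), Z), SSSZ)
  [2] add(S(add(add(SSZ, SSZ), Z)), SSSZ)
  [3] S(add(add(add(SSZ, SSZ), Z), SSSZ))
  [4] S(add(add(S(add(SZ, SSZ)), Z), SSSZ))
  [5] S(add(S(add(add(SZ, SSZ), Z)), SSSZ))
  [6] S(S(add(add(add(SZ, SSZ), Z), SSSZ)))
  [7] S(S(add(add(S(add(Z, SSZ)), Z), SSSZ)))
  [8] S(S(add(S(add(add(Z, SSZ), Z)), SSSZ)))
  [9] S(S(S(add(add(add(Z, SSZ), Z), SSSZ))))
  [10] S(S(S(add(add(SSZ, Z), SSSZ))))
  [11] S(S(S(add(S(add(SZ, Z)), SSSZ))))
  [12] S(S(S(S(add(add(SZ, Z), SSSZ)))))
  [13] S(S(S(S(add(S(add(Z, Z)), SSSZ)))))
  [14] S(S(S(S(S(add(add(Z, Z), SSSZ))))))
  [15] S(S(S(S(S(add(Z, SSSZ))))))
  [16] S^8(Z)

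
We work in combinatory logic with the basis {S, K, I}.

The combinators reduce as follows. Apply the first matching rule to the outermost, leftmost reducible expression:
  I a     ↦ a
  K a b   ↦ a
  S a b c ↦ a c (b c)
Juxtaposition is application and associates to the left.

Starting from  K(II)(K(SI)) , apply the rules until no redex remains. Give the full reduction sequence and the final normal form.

  start: K(II)(K(SI))
  [1] II
  [2] I

Answer: normal form = I  (in 2 steps)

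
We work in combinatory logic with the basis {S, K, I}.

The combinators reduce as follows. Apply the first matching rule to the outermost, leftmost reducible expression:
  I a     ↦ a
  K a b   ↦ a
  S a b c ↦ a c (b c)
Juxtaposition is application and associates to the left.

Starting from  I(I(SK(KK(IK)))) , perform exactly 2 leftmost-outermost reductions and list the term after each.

  start: I(I(SK(KK(IK))))
  step 1: I(SK(KK(IK)))
  step 2: SK(KK(IK))

Answer: after 2 steps: SK(KK(IK))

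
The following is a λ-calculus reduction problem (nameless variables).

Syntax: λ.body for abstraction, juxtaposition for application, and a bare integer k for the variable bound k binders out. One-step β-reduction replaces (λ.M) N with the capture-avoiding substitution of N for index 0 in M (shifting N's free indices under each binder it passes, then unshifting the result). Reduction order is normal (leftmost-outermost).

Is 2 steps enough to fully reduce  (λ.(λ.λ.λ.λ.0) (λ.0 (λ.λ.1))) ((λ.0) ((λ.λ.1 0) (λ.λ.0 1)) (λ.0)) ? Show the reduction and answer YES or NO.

  start: (λ.(λ.λ.λ.λ.0) (λ.0 (λ.λ.1))) ((λ.0) ((λ.λ.1 0) (λ.λ.0 1)) (λ.0))
  step 1: (λ.λ.λ.λ.0) (λ.0 (λ.λ.1))
  step 2: λ.λ.λ.0

Answer: YES — reaches normal form λ.λ.λ.0 in 2 ≤ 2 steps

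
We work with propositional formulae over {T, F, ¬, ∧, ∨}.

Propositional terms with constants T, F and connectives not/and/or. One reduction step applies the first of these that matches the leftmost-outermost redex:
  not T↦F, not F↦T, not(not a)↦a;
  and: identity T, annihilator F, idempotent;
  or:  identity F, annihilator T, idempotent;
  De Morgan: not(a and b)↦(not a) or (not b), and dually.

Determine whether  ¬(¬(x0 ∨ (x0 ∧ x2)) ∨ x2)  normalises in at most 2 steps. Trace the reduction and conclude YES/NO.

  start: ¬(¬(x0 ∨ (x0 ∧ x2)) ∨ x2)
  step 1: ¬¬(x0 ∨ (x0 ∧ x2)) ∧ ¬x2
  step 2: (x0 ∨ (x0 ∧ x2)) ∧ ¬x2

Answer: YES — reaches normal form (x0 ∨ (x0 ∧ x2)) ∧ ¬x2 in 2 ≤ 2 steps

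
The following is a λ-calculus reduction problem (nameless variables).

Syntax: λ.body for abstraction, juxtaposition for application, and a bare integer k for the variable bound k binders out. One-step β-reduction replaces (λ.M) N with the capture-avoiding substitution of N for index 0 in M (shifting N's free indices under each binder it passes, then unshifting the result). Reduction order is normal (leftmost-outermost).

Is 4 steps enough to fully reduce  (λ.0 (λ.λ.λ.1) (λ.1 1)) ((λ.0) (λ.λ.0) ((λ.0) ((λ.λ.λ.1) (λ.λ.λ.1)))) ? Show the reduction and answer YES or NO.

Answer: NO — after 4 steps the term is (λ.λ.λ.1) (λ.(λ.0) (λ.λ.0) ((λ.0) ((λ.λ.λ.1) (λ.λ.λ.1))) ((λ.0) (λ.λ.0) ((λ.0) ((λ.λ.λ.1) (λ.λ.λ.1))))), not yet normal

Working:
  start: (λ.0 (λ.λ.λ.1) (λ.1 1)) ((λ.0) (λ.λ.0) ((λ.0) ((λ.λ.λ.1) (λ.λ.λ.1))))
  [1] (λ.0) (λ.λ.0) ((λ.0) ((λ.λ.λ.1) (λ.λ.λ.1))) (λ.λ.λ.1) (λ.(λ.0) (λ.λ.0) ((λ.0) ((λ.λ.λ.1) (λ.λ.λ.1))) ((λ.0) (λ.λ.0) ((λ.0) ((λ.λ.λ.1) (λ.λ.λ.1)))))
  [2] (λ.λ.0) ((λ.0) ((λ.λ.λ.1) (λ.λ.λ.1))) (λ.λ.λ.1) (λ.(λ.0) (λ.λ.0) ((λ.0) ((λ.λ.λ.1) (λ.λ.λ.1))) ((λ.0) (λ.λ.0) ((λ.0) ((λ.λ.λ.1) (λ.λ.λ.1)))))
  [3] (λ.0) (λ.λ.λ.1) (λ.(λ.0) (λ.λ.0) ((λ.0) ((λ.λ.λ.1) (λ.λ.λ.1))) ((λ.0) (λ.λ.0) ((λ.0) ((λ.λ.λ.1) (λ.λ.λ.1)))))
  [4] (λ.λ.λ.1) (λ.(λ.0) (λ.λ.0) ((λ.0) ((λ.λ.λ.1) (λ.λ.λ.1))) ((λ.0) (λ.λ.0) ((λ.0) ((λ.λ.λ.1) (λ.λ.λ.1)))))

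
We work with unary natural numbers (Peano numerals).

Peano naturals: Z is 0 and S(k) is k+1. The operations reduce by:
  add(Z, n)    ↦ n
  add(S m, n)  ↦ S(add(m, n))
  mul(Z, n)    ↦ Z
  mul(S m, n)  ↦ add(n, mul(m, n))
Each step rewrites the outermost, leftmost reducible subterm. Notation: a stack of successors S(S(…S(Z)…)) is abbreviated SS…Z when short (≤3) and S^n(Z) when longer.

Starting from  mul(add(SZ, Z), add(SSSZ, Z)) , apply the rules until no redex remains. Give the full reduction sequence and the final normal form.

  start: mul(add(SZ, Z), add(SSSZ, Z))
  step 1: mul(S(add(Z, Z)), add(SSSZ, Z))
  step 2: add(add(SSSZ, Z), mul(add(Z, Z), add(SSSZ, Z)))
  step 3: add(S(add(SSZ, Z)), mul(add(Z, Z), add(SSSZ, Z)))
  step 4: S(add(add(SSZ, Z), mul(add(Z, Z), add(SSSZ, Z))))
  step 5: S(add(S(add(SZ, Z)), mul(add(Z, Z), add(SSSZ, Z))))
  step 6: S(S(add(add(SZ, Z), mul(add(Z, Z), add(SSSZ, Z)))))
  step 7: S(S(add(S(add(Z, Z)), mul(add(Z, Z), add(SSSZ, Z)))))
  step 8: S(S(S(add(add(Z, Z), mul(add(Z, Z), add(SSSZ, Z))))))
  step 9: S(S(S(add(Z, mul(add(Z, Z), add(SSSZ, Z))))))
  step 10: S(S(S(mul(add(Z, Z), add(SSSZ, Z)))))
  step 11: S(S(S(mul(Z, add(SSSZ, Z)))))
  step 12: SSSZ

Answer: normal form = SSSZ  (in 12 steps)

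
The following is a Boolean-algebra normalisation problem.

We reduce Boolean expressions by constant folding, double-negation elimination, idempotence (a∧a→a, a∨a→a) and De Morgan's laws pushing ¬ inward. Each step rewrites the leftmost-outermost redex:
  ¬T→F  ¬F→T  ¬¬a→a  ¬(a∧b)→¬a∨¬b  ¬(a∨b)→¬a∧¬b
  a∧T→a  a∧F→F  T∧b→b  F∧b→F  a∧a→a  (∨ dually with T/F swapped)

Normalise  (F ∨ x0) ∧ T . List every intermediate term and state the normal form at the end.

Answer: normal form = x0  (in 2 steps)

Working:
  start: (F ∨ x0) ∧ T
  step 1: F ∨ x0
  step 2: x0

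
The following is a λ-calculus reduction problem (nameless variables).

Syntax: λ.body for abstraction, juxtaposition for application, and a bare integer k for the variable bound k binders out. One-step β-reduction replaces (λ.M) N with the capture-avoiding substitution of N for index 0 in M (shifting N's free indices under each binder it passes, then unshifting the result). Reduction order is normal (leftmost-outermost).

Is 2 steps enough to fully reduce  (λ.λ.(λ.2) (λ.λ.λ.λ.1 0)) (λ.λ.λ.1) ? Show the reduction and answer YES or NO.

  start: (λ.λ.(λ.2) (λ.λ.λ.λ.1 0)) (λ.λ.λ.1)
  [1] λ.(λ.λ.λ.λ.1) (λ.λ.λ.λ.1 0)
  [2] λ.λ.λ.λ.1

Answer: YES — reaches normal form λ.λ.λ.λ.1 in 2 ≤ 2 steps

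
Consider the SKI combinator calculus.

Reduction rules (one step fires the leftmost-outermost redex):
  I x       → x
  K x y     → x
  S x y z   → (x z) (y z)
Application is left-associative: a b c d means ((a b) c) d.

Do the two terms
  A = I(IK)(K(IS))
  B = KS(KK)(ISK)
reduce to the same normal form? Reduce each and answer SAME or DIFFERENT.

Answer: DIFFERENT — A ⇓ K(KS), B ⇓ S(SK)

Reduction:
Term A:
  start: I(IK)(K(IS))
  [1] IK(K(IS))
  [2] K(K(IS))
  [3] K(KS)

Term B:
  start: KS(KK)(ISK)
  [1] S(ISK)
  [2] S(SK)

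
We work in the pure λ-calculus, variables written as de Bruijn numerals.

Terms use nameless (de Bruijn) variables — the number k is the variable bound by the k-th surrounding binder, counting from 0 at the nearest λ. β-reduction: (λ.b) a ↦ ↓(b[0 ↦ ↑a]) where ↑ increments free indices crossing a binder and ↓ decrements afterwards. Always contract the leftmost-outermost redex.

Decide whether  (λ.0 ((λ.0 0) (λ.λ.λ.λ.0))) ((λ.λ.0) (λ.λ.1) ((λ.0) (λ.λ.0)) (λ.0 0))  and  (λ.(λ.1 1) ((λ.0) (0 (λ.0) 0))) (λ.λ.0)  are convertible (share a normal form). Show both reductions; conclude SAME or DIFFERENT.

Term A:
  start: (λ.0 ((λ.0 0) (λ.λ.λ.λ.0))) ((λ.λ.0) (λ.λ.1) ((λ.0) (λ.λ.0)) (λ.0 0))
  [1] (λ.λ.0) (λ.λ.1) ((λ.0) (λ.λ.0)) (λ.0 0) ((λ.0 0) (λ.λ.λ.λ.0))
  [2] (λ.0) ((λ.0) (λ.λ.0)) (λ.0 0) ((λ.0 0) (λ.λ.λ.λ.0))
  [3] (λ.0) (λ.λ.0) (λ.0 0) ((λ.0 0) (λ.λ.λ.λ.0))
  [4] (λ.λ.0) (λ.0 0) ((λ.0 0) (λ.λ.λ.λ.0))
  [5] (λ.0) ((λ.0 0) (λ.λ.λ.λ.0))
  [6] (λ.0 0) (λ.λ.λ.λ.0)
  [7] (λ.λ.λ.λ.0) (λ.λ.λ.λ.0)
  [8] λ.λ.λ.0

Term B:
  start: (λ.(λ.1 1) ((λ.0) (0 (λ.0) 0))) (λ.λ.0)
  [1] (λ.(λ.λ.0) (λ.λ.0)) ((λ.0) ((λ.λ.0) (λ.0) (λ.λ.0)))
  [2] (λ.λ.0) (λ.λ.0)
  [3] λ.0

Answer: DIFFERENT — A ⇓ λ.λ.λ.0, B ⇓ λ.0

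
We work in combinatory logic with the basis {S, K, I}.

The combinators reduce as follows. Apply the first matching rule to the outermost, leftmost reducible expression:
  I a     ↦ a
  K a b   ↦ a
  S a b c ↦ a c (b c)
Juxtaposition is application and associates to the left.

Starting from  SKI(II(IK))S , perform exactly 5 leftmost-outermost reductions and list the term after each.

Answer: after 5 steps: KS

Derivation:
  start: SKI(II(IK))S
  step 1: K(II(IK))(I(II(IK)))S
  step 2: II(IK)S
  step 3: I(IK)S
  step 4: IKS
  step 5: KS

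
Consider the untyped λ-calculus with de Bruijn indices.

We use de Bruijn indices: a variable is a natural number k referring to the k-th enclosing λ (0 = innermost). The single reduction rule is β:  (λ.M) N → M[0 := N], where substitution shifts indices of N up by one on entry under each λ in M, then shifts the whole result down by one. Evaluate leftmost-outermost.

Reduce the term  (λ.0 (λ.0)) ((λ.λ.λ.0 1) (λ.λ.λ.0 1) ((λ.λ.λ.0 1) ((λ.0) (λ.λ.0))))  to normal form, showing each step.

Answer: normal form = λ.λ.0 1  (in 6 steps)

Working:
  start: (λ.0 (λ.0)) ((λ.λ.λ.0 1) (λ.λ.λ.0 1) ((λ.λ.λ.0 1) ((λ.0) (λ.λ.0))))
  [1] (λ.λ.λ.0 1) (λ.λ.λ.0 1) ((λ.λ.λ.0 1) ((λ.0) (λ.λ.0))) (λ.0)
  [2] (λ.λ.0 1) ((λ.λ.λ.0 1) ((λ.0) (λ.λ.0))) (λ.0)
  [3] (λ.0 ((λ.λ.λ.0 1) ((λ.0) (λ.λ.0)))) (λ.0)
  [4] (λ.0) ((λ.λ.λ.0 1) ((λ.0) (λ.λ.0)))
  [5] (λ.λ.λ.0 1) ((λ.0) (λ.λ.0))
  [6] λ.λ.0 1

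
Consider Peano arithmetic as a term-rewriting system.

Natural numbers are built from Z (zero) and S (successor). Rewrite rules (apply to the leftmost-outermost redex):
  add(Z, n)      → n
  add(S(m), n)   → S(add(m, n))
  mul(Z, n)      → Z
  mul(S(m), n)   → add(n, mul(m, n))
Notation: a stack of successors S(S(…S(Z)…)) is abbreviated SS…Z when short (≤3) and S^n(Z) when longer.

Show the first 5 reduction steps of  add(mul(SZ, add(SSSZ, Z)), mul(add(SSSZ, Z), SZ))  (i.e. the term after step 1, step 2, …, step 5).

Answer: after 5 steps: S(add(add(S(add(SZ, Z)), mul(Z, add(SSSZ, Z))), mul(add(SSSZ, Z), SZ)))

Derivation:
  start: add(mul(SZ, add(SSSZ, Z)), mul(add(SSSZ, Z), SZ))
  step 1: add(add(add(SSSZ, Z), mul(Z, add(SSSZ, Z))), mul(add(SSSZ, Z), SZ))
  step 2: add(add(S(add(SSZ, Z)), mul(Z, add(SSSZ, Z))), mul(add(SSSZ, Z), SZ))
  step 3: add(S(add(add(SSZ, Z), mul(Z, add(SSSZ, Z)))), mul(add(SSSZ, Z), SZ))
  step 4: S(add(add(add(SSZ, Z), mul(Z, add(SSSZ, Z))), mul(add(SSSZ, Z), SZ)))
  step 5: S(add(add(S(add(SZ, Z)), mul(Z, add(SSSZ, Z))), mul(add(SSSZ, Z), SZ)))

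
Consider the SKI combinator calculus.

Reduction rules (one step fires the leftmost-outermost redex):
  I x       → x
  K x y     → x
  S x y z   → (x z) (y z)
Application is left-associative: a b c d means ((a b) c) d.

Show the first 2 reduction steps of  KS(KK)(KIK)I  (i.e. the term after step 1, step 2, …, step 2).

Answer: after 2 steps: SII

Derivation:
  start: KS(KK)(KIK)I
  →1  S(KIK)I
  →2  SII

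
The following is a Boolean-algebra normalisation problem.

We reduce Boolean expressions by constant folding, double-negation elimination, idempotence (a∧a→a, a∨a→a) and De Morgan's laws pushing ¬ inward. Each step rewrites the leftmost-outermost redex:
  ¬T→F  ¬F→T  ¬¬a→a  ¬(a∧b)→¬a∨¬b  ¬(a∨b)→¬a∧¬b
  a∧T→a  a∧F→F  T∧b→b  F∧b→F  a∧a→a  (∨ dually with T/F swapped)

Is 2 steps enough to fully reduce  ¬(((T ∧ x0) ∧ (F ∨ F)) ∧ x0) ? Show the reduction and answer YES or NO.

  start: ¬(((T ∧ x0) ∧ (F ∨ F)) ∧ x0)
  step 1: ¬((T ∧ x0) ∧ (F ∨ F)) ∨ ¬x0
  step 2: (¬(T ∧ x0) ∨ ¬(F ∨ F)) ∨ ¬x0

Answer: NO — after 2 steps the term is (¬(T ∧ x0) ∨ ¬(F ∨ F)) ∨ ¬x0, not yet normal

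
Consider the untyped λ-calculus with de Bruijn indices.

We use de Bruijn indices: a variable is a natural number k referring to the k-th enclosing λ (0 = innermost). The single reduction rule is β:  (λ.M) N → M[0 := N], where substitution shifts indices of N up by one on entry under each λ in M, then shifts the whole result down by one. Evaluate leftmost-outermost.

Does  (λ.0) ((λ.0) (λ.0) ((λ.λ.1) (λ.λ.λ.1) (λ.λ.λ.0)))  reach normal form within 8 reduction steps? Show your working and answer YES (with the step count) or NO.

Answer: YES — reaches normal form λ.λ.λ.1 in 5 ≤ 8 steps

Derivation:
  start: (λ.0) ((λ.0) (λ.0) ((λ.λ.1) (λ.λ.λ.1) (λ.λ.λ.0)))
  step 1: (λ.0) (λ.0) ((λ.λ.1) (λ.λ.λ.1) (λ.λ.λ.0))
  step 2: (λ.0) ((λ.λ.1) (λ.λ.λ.1) (λ.λ.λ.0))
  step 3: (λ.λ.1) (λ.λ.λ.1) (λ.λ.λ.0)
  step 4: (λ.λ.λ.λ.1) (λ.λ.λ.0)
  step 5: λ.λ.λ.1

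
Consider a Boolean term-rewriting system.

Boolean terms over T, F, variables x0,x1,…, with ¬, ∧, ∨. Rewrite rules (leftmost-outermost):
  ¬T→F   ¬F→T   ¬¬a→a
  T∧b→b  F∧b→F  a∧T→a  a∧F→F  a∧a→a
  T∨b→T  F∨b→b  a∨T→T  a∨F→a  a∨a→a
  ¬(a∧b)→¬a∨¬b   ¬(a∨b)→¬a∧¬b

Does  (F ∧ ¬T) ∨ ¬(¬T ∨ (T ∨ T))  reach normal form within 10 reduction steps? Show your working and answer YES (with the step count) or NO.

  start: (F ∧ ¬T) ∨ ¬(¬T ∨ (T ∨ T))
  [1] F ∨ ¬(¬T ∨ (T ∨ T))
  [2] ¬(¬T ∨ (T ∨ T))
  [3] ¬¬T ∧ ¬(T ∨ T)
  [4] T ∧ ¬(T ∨ T)
  [5] ¬(T ∨ T)
  [6] ¬T ∧ ¬T
  [7] ¬T
  [8] F

Answer: YES — reaches normal form F in 8 ≤ 10 steps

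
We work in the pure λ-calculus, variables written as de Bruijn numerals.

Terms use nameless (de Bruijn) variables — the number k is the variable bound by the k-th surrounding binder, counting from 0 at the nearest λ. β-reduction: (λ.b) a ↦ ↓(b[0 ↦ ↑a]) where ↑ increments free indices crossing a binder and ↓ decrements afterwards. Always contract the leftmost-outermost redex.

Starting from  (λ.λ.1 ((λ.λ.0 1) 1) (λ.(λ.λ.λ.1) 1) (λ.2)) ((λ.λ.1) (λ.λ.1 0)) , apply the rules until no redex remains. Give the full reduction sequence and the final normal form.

Answer: normal form = λ.λ.λ.1  (in 7 steps)

Reduction:
  start: (λ.λ.1 ((λ.λ.0 1) 1) (λ.(λ.λ.λ.1) 1) (λ.2)) ((λ.λ.1) (λ.λ.1 0))
  [1] λ.(λ.λ.1) (λ.λ.1 0) ((λ.λ.0 1) ((λ.λ.1) (λ.λ.1 0))) (λ.(λ.λ.λ.1) 1) (λ.(λ.λ.1) (λ.λ.1 0))
  [2] λ.(λ.λ.λ.1 0) ((λ.λ.0 1) ((λ.λ.1) (λ.λ.1 0))) (λ.(λ.λ.λ.1) 1) (λ.(λ.λ.1) (λ.λ.1 0))
  [3] λ.(λ.λ.1 0) (λ.(λ.λ.λ.1) 1) (λ.(λ.λ.1) (λ.λ.1 0))
  [4] λ.(λ.(λ.(λ.λ.λ.1) 2) 0) (λ.(λ.λ.1) (λ.λ.1 0))
  [5] λ.(λ.(λ.λ.λ.1) 1) (λ.(λ.λ.1) (λ.λ.1 0))
  [6] λ.(λ.λ.λ.1) 0
  [7] λ.λ.λ.1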